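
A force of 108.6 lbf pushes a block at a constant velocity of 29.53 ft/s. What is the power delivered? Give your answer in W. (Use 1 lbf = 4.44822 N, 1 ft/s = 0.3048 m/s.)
Convert to SI: F = 483.077 N, v = 9.00074 m/s
P = Fv = (483.077)(9.00074) = 4348 W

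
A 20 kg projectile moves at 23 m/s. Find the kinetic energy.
KE = ½mv² = ½(20)(23)² = 5290.0 J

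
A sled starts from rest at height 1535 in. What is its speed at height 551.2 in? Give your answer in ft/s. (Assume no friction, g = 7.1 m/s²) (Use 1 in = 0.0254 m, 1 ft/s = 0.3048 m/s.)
Convert to SI: h₁−h₂ = 24.9885 m
mgh₁ = mgh₂ + ½mv² ⇒ v = √(2g(h₁−h₂)) = √(2·7.1·24.9885) = 18.8371 m/s = 61.8 ft/s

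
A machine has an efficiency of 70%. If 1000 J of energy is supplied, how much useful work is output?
W_out = η·W_in = 0.7·1000 = 700.0 J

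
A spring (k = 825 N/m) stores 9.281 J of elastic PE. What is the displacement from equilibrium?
x = √(2·PE/k) = √(2·9.281/825) = 0.15 m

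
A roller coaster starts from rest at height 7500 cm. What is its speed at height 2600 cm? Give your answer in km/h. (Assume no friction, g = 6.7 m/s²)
Convert to SI: h₁−h₂ = 49.0 m
mgh₁ = mgh₂ + ½mv² ⇒ v = √(2g(h₁−h₂)) = √(2·6.7·49.0) = 25.6242 m/s = 92.25 km/h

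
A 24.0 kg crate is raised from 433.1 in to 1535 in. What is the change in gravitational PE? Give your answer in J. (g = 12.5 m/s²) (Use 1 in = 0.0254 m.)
Convert to SI: m = 24.0 kg, Δh = 27.9883 m
ΔPE = mgΔh = (24.0)(12.5)(27.9883) = 8396 J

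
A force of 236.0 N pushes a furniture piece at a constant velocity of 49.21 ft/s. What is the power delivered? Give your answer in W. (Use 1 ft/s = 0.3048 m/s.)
Convert to SI: F = 236.0 N, v = 14.9992 m/s
P = Fv = (236.0)(14.9992) = 3540 W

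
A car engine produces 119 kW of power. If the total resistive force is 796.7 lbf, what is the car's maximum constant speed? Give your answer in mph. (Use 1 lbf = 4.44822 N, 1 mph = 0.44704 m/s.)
Convert to SI: F = 3543.9 N
P = Fv ⇒ v = P/F = 119000 W/3543.9 N = 33.5789 m/s = 75.11 mph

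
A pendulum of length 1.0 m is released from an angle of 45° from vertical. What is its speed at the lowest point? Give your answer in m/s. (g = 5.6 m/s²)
h = L(1 − cosθ) = 1.0(1 − cos45°) = 0.292893 m
v = √(2gh) = √(2·5.6·0.292893) = 1.811 m/s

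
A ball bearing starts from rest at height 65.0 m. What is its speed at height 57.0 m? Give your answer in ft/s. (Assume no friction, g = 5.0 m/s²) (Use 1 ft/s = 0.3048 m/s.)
mgh₁ = mgh₂ + ½mv² ⇒ v = √(2g(h₁−h₂)) = √(2·5.0·8.0) = 8.94427 m/s = 29.34 ft/s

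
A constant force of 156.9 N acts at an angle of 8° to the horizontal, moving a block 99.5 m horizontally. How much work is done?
W = F·d·cosθ = (156.9)(99.5)cos(8°) = 15460 J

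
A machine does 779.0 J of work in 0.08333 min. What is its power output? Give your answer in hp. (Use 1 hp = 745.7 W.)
Convert to SI: W = 779.0 J, t = 4.9998 s
P = W/t = 779.0/4.9998 = 155.806 W = 0.2089 hp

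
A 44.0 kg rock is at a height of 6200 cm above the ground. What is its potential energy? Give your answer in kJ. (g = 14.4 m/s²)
Convert to SI: m = 44.0 kg, h = 62.0 m
PE = mgh = (44.0)(14.4)(62.0) = 39283.2 J = 39.28 kJ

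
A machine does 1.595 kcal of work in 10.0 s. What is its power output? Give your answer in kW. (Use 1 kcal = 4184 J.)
Convert to SI: W = 6673.48 J, t = 10.0 s
P = W/t = 6673.48/10.0 = 667.348 W = 0.6673 kW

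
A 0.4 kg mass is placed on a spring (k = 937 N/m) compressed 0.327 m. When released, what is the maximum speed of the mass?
½kx² = ½mv² ⇒ v = x√(k/m) = (0.327)√(937/0.4) = 15.83 m/s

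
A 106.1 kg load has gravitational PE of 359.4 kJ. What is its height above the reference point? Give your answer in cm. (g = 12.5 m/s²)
Convert to SI: m = 106.1 kg, PE = 359400 J
h = PE/(mg) = 359400/(106.1·12.5) = 270.99 m = 27100 cm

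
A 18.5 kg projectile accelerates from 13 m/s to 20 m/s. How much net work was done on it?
W = ΔKE = ½m(v₂² − v₁²) = ½(18.5)(20² − 13²) = 2136.75 J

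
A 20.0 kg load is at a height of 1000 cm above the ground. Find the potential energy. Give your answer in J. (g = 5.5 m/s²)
Convert to SI: m = 20.0 kg, h = 10.0 m
PE = mgh = (20.0)(5.5)(10.0) = 1100 J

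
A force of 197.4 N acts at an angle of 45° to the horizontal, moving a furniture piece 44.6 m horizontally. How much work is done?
W = F·d·cosθ = (197.4)(44.6)cos(45°) = 6225 J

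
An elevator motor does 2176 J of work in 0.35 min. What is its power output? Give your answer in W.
Convert to SI: W = 2176.0 J, t = 21.0 s
P = W/t = 2176.0/21.0 = 103.6 W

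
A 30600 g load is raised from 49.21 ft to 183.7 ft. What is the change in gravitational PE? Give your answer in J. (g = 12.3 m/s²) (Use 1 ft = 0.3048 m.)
Convert to SI: m = 30.6 kg, Δh = 40.9926 m
ΔPE = mgΔh = (30.6)(12.3)(40.9926) = 15430 J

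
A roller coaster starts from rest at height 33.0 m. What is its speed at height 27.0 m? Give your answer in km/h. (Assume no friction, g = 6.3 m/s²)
mgh₁ = mgh₂ + ½mv² ⇒ v = √(2g(h₁−h₂)) = √(2·6.3·6.0) = 8.69483 m/s = 31.3 km/h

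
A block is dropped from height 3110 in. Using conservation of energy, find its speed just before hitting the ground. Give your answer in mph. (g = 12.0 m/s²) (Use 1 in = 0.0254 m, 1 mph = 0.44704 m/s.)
Convert to SI: h = 78.994 m
mgh = ½mv² ⇒ v = √(2gh) = √(2·12.0·78.994) = 43.5414 m/s = 97.4 mph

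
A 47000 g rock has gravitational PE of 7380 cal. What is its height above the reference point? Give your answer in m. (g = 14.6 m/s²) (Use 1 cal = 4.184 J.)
Convert to SI: m = 47.0 kg, PE = 30877.9 J
h = PE/(mg) = 30877.9/(47.0·14.6) = 45.0 m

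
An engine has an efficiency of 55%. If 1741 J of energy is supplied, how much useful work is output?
W_out = η·W_in = 0.55·1741 = 957.55 J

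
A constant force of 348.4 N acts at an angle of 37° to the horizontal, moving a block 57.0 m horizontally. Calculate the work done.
W = F·d·cosθ = (348.4)(57.0)cos(37°) = 15860 J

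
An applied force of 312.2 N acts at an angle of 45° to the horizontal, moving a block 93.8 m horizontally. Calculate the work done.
W = F·d·cosθ = (312.2)(93.8)cos(45°) = 20710 J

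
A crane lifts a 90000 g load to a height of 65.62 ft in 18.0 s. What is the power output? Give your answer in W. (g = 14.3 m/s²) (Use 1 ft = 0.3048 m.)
Convert to SI: m = 90.0 kg, h = 20.001 m, t = 18.0 s
P = mgh/t = (90.0)(14.3)(20.001)/18.0 = 1430 W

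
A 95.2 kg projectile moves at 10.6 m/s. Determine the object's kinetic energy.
KE = ½mv² = ½(95.2)(10.6)² = 5348 J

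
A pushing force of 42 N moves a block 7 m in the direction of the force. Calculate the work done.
W = F·d = (42)(7) = 294.0 J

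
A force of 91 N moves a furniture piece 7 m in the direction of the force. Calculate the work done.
W = F·d = (91)(7) = 637.0 J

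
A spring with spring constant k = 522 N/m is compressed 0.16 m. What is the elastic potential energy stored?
PE = ½kx² = ½(522)(0.16)² = 6.682 J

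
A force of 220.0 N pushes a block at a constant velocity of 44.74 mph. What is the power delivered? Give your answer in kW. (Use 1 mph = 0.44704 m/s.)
Convert to SI: F = 220.0 N, v = 20.0006 m/s
P = Fv = (220.0)(20.0006) = 4400.13 W = 4.4 kW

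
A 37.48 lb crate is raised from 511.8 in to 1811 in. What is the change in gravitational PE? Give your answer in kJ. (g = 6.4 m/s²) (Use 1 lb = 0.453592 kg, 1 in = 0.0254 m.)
Convert to SI: m = 17.0006 kg, Δh = 32.9997 m
ΔPE = mgΔh = (17.0006)(6.4)(32.9997) = 3590.498 J = 3.59 kJ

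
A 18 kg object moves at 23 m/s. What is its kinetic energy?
KE = ½mv² = ½(18)(23)² = 4761.0 J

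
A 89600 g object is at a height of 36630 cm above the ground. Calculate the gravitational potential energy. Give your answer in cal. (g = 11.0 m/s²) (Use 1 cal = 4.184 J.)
Convert to SI: m = 89.6 kg, h = 366.3 m
PE = mgh = (89.6)(11.0)(366.3) = 361025 J = 86290 cal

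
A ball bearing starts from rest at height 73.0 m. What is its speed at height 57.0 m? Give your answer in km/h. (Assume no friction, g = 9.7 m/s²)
mgh₁ = mgh₂ + ½mv² ⇒ v = √(2g(h₁−h₂)) = √(2·9.7·16.0) = 17.6182 m/s = 63.43 km/h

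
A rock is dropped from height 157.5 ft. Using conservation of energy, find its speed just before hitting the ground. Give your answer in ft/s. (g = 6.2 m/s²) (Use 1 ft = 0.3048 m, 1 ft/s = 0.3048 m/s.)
Convert to SI: h = 48.006 m
mgh = ½mv² ⇒ v = √(2gh) = √(2·6.2·48.006) = 24.3982 m/s = 80.05 ft/s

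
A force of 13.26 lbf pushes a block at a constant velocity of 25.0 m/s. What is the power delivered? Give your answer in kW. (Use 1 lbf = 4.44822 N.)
Convert to SI: F = 58.9834 N, v = 25.0 m/s
P = Fv = (58.9834)(25.0) = 1474.58 W = 1.475 kW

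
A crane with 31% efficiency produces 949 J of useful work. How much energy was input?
W_in = W_out/η = 949/0.31 = 3061 J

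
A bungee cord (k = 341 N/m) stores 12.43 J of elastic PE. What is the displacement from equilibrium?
x = √(2·PE/k) = √(2·12.43/341) = 0.27 m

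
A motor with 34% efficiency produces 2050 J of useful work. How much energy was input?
W_in = W_out/η = 2050/0.34 = 6029 J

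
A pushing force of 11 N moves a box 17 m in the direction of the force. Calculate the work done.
W = F·d = (11)(17) = 187.0 J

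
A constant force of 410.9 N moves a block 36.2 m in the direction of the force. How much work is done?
W = F·d = (410.9)(36.2) = 14870 J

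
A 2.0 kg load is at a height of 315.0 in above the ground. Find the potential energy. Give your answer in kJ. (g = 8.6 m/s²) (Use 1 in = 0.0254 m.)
Convert to SI: m = 2.0 kg, h = 8.001 m
PE = mgh = (2.0)(8.6)(8.001) = 137.617 J = 0.1376 kJ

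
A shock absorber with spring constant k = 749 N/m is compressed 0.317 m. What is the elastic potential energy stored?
PE = ½kx² = ½(749)(0.317)² = 37.63 J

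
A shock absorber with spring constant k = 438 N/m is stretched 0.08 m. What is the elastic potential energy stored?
PE = ½kx² = ½(438)(0.08)² = 1.402 J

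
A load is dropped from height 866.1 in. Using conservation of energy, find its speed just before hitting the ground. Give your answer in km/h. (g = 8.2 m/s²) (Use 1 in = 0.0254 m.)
Convert to SI: h = 21.9989 m
mgh = ½mv² ⇒ v = √(2gh) = √(2·8.2·21.9989) = 18.9943 m/s = 68.38 km/h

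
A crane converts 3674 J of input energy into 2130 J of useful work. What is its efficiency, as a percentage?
η = W_out/W_in = 2130/3674 = 57.97%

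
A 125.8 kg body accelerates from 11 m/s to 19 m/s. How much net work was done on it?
W = ΔKE = ½m(v₂² − v₁²) = ½(125.8)(19² − 11²) = 15096.0 J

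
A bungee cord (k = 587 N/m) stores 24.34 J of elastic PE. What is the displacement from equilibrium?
x = √(2·PE/k) = √(2·24.34/587) = 0.288 m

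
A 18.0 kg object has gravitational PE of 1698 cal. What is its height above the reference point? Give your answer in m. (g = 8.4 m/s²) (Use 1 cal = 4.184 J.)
Convert to SI: m = 18.0 kg, PE = 7104.43 J
h = PE/(mg) = 7104.43/(18.0·8.4) = 46.99 m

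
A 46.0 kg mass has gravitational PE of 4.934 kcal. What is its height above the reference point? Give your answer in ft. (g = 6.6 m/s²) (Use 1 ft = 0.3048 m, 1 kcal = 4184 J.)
Convert to SI: m = 46.0 kg, PE = 20643.9 J
h = PE/(mg) = 20643.9/(46.0·6.6) = 67.9969 m = 223.1 ft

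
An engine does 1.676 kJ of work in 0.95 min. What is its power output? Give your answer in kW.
Convert to SI: W = 1676.0 J, t = 57.0 s
P = W/t = 1676.0/57.0 = 29.4035 W = 0.0294 kW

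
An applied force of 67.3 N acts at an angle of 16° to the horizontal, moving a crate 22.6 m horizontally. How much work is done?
W = F·d·cosθ = (67.3)(22.6)cos(16°) = 1462 J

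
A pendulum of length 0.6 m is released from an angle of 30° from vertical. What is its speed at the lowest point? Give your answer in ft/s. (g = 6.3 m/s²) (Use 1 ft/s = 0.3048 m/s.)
h = L(1 − cosθ) = 0.6(1 − cos30°) = 0.0803848 m
v = √(2gh) = √(2·6.3·0.0803848) = 1.0064 m/s = 3.302 ft/s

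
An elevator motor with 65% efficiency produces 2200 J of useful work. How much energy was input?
W_in = W_out/η = 2200/0.65 = 3385 J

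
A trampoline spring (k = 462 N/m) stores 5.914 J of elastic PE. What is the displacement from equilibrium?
x = √(2·PE/k) = √(2·5.914/462) = 0.16 m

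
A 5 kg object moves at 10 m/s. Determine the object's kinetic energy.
KE = ½mv² = ½(5)(10)² = 250.0 J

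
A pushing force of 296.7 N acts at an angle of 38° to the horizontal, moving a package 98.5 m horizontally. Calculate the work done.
W = F·d·cosθ = (296.7)(98.5)cos(38°) = 23030 J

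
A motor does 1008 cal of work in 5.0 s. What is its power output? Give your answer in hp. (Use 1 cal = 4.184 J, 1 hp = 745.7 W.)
Convert to SI: W = 4217.47 J, t = 5.0 s
P = W/t = 4217.47/5.0 = 843.494 W = 1.131 hp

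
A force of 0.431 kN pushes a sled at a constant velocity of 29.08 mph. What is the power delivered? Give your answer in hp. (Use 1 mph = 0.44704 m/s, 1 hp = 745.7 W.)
Convert to SI: F = 431.0 N, v = 12.9999 m/s
P = Fv = (431.0)(12.9999) = 5602.97 W = 7.514 hp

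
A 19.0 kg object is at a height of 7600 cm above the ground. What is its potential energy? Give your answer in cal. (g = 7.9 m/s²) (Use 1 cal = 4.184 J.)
Convert to SI: m = 19.0 kg, h = 76.0 m
PE = mgh = (19.0)(7.9)(76.0) = 11407.6 J = 2726 cal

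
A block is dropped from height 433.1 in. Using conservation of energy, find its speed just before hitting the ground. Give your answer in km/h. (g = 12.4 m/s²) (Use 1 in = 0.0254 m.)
Convert to SI: h = 11.0007 m
mgh = ½mv² ⇒ v = √(2gh) = √(2·12.4·11.0007) = 16.5172 m/s = 59.46 km/h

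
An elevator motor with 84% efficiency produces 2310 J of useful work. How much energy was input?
W_in = W_out/η = 2310/0.84 = 2750 J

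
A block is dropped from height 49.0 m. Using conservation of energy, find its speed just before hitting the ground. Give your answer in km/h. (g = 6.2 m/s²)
mgh = ½mv² ⇒ v = √(2gh) = √(2·6.2·49.0) = 24.6495 m/s = 88.74 km/h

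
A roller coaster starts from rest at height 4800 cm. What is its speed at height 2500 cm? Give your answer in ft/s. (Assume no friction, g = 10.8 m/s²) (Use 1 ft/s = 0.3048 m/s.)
Convert to SI: h₁−h₂ = 23.0 m
mgh₁ = mgh₂ + ½mv² ⇒ v = √(2g(h₁−h₂)) = √(2·10.8·23.0) = 22.289 m/s = 73.13 ft/s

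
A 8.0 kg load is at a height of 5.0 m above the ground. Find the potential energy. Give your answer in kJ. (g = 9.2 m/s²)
PE = mgh = (8.0)(9.2)(5.0) = 368.0 J = 0.368 kJ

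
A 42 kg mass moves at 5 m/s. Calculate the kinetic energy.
KE = ½mv² = ½(42)(5)² = 525.0 J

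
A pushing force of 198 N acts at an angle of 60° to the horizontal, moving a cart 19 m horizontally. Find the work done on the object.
W = F·d·cosθ = (198)(19)cos(60°) = 1881 J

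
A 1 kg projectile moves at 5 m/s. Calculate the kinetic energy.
KE = ½mv² = ½(1)(5)² = 12.5 J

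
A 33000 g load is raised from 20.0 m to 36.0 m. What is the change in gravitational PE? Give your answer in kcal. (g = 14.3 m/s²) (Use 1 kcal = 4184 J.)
Convert to SI: m = 33.0 kg, Δh = 16.0 m
ΔPE = mgΔh = (33.0)(14.3)(16.0) = 7550.4 J = 1.805 kcal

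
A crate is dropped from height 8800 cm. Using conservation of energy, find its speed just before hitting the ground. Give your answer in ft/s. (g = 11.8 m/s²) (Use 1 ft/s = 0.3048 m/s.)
Convert to SI: h = 88.0 m
mgh = ½mv² ⇒ v = √(2gh) = √(2·11.8·88.0) = 45.5719 m/s = 149.5 ft/s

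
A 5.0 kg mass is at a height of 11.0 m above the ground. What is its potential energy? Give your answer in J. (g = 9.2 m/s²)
PE = mgh = (5.0)(9.2)(11.0) = 506.0 J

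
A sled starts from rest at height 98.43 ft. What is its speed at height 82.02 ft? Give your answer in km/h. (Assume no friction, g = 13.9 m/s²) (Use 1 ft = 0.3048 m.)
Convert to SI: h₁−h₂ = 5.00177 m
mgh₁ = mgh₂ + ½mv² ⇒ v = √(2g(h₁−h₂)) = √(2·13.9·5.00177) = 11.7919 m/s = 42.45 km/h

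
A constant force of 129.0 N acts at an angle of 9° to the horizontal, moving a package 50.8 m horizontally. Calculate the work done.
W = F·d·cosθ = (129.0)(50.8)cos(9°) = 6473 J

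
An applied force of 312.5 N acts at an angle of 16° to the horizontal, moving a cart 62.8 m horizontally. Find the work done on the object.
W = F·d·cosθ = (312.5)(62.8)cos(16°) = 18860 J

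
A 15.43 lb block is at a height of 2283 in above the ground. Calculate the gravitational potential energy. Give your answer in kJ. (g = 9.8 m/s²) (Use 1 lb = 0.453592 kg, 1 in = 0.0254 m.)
Convert to SI: m = 6.99892 kg, h = 57.9882 m
PE = mgh = (6.99892)(9.8)(57.9882) = 3977.38 J = 3.977 kJ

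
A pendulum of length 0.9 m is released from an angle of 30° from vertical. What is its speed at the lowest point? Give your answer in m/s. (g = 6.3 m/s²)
h = L(1 − cosθ) = 0.9(1 − cos30°) = 0.120577 m
v = √(2gh) = √(2·6.3·0.120577) = 1.233 m/s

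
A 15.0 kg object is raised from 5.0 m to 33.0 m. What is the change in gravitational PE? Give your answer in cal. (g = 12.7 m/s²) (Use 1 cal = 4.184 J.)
ΔPE = mgΔh = (15.0)(12.7)(28.0) = 5334.0 J = 1275 cal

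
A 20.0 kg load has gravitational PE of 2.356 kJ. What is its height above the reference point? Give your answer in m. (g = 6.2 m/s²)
Convert to SI: m = 20.0 kg, PE = 2356.0 J
h = PE/(mg) = 2356.0/(20.0·6.2) = 19.0 m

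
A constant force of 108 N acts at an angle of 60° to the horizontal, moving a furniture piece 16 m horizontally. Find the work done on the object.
W = F·d·cosθ = (108)(16)cos(60°) = 864.0 J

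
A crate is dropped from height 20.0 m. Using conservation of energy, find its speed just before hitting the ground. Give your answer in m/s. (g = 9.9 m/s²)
mgh = ½mv² ⇒ v = √(2gh) = √(2·9.9·20.0) = 19.9 m/s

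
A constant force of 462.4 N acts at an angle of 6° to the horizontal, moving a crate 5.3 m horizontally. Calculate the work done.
W = F·d·cosθ = (462.4)(5.3)cos(6°) = 2437 J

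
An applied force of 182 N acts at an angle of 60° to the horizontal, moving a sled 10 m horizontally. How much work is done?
W = F·d·cosθ = (182)(10)cos(60°) = 910.0 J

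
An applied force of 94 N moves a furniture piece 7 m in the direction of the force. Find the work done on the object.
W = F·d = (94)(7) = 658.0 J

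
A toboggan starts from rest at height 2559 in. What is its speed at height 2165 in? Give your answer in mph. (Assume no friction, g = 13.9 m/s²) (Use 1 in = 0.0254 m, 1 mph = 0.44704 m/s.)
Convert to SI: h₁−h₂ = 10.0076 m
mgh₁ = mgh₂ + ½mv² ⇒ v = √(2g(h₁−h₂)) = √(2·13.9·10.0076) = 16.6797 m/s = 37.31 mph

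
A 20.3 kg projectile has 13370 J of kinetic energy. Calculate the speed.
v = √(2·KE/m) = √(2·13370/20.3) = 36.29 m/s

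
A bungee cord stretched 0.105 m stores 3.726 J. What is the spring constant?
k = 2·PE/x² = 2·3.726/(0.105)² = 675.9 N/m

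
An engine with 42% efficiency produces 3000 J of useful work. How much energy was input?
W_in = W_out/η = 3000/0.42 = 7143 J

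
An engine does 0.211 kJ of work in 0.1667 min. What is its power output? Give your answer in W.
Convert to SI: W = 211.0 J, t = 10.002 s
P = W/t = 211.0/10.002 = 21.1 W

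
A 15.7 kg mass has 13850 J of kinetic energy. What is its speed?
v = √(2·KE/m) = √(2·13850/15.7) = 42.0 m/s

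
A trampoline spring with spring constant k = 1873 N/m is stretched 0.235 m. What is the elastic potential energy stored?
PE = ½kx² = ½(1873)(0.235)² = 51.72 J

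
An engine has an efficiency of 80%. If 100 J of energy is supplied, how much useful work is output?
W_out = η·W_in = 0.8·100 = 80.0 J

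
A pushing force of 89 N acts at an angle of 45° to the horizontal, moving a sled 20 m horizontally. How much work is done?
W = F·d·cosθ = (89)(20)cos(45°) = 1259 J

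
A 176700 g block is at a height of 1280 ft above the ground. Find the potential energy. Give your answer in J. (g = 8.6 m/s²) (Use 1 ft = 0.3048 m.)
Convert to SI: m = 176.7 kg, h = 390.144 m
PE = mgh = (176.7)(8.6)(390.144) = 592900 J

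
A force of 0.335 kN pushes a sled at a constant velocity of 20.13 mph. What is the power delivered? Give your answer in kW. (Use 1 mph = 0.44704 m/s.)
Convert to SI: F = 335.0 N, v = 8.99892 m/s
P = Fv = (335.0)(8.99892) = 3014.64 W = 3.015 kW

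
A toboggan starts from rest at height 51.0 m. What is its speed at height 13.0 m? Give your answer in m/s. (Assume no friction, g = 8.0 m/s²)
mgh₁ = mgh₂ + ½mv² ⇒ v = √(2g(h₁−h₂)) = √(2·8.0·38.0) = 24.66 m/s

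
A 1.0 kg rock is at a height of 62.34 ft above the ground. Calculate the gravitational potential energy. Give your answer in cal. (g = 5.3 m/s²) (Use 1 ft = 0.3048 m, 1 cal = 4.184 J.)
Convert to SI: m = 1.0 kg, h = 19.0012 m
PE = mgh = (1.0)(5.3)(19.0012) = 100.707 J = 24.07 cal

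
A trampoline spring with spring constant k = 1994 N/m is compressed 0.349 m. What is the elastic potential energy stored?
PE = ½kx² = ½(1994)(0.349)² = 121.4 J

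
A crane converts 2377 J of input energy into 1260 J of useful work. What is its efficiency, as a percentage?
η = W_out/W_in = 1260/2377 = 53.01%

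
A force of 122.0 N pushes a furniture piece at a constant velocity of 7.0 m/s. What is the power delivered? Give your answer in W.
P = Fv = (122.0)(7.0) = 854.0 W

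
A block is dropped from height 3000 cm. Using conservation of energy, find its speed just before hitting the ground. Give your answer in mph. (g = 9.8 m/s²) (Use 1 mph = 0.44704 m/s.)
Convert to SI: h = 30.0 m
mgh = ½mv² ⇒ v = √(2gh) = √(2·9.8·30.0) = 24.2487 m/s = 54.24 mph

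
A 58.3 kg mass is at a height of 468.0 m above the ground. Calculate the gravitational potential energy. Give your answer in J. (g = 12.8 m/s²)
PE = mgh = (58.3)(12.8)(468.0) = 349200 J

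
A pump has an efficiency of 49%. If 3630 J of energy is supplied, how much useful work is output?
W_out = η·W_in = 0.49·3630 = 1778.7 J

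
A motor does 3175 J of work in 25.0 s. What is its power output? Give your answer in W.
P = W/t = 3175.0/25.0 = 127.0 W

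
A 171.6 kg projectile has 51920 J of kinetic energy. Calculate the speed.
v = √(2·KE/m) = √(2·51920/171.6) = 24.6 m/s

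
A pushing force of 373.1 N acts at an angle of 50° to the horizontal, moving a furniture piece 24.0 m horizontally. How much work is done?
W = F·d·cosθ = (373.1)(24.0)cos(50°) = 5756 J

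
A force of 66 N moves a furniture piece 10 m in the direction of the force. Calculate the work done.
W = F·d = (66)(10) = 660.0 J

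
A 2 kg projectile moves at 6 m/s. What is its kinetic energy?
KE = ½mv² = ½(2)(6)² = 36.0 J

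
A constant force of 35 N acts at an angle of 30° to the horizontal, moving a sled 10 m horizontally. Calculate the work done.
W = F·d·cosθ = (35)(10)cos(30°) = 303.1 J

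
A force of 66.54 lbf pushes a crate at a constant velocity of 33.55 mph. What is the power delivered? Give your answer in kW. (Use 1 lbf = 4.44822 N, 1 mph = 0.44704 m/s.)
Convert to SI: F = 295.985 N, v = 14.9982 m/s
P = Fv = (295.985)(14.9982) = 4439.23 W = 4.439 kW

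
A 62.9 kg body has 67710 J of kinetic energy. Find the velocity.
v = √(2·KE/m) = √(2·67710/62.9) = 46.4 m/s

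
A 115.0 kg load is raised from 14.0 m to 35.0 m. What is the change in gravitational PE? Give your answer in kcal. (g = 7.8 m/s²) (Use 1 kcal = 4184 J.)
ΔPE = mgΔh = (115.0)(7.8)(21.0) = 18837.0 J = 4.502 kcal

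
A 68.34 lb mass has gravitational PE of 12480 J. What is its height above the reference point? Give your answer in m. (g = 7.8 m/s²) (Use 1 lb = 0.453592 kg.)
Convert to SI: m = 30.9985 kg, PE = 12480.0 J
h = PE/(mg) = 12480.0/(30.9985·7.8) = 51.62 m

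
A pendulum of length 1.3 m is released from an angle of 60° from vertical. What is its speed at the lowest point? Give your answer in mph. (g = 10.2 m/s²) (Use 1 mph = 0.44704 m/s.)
h = L(1 − cosθ) = 1.3(1 − cos60°) = 0.65 m
v = √(2gh) = √(2·10.2·0.65) = 3.64143 m/s = 8.146 mph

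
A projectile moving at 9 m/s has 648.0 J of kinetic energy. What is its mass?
m = 2·KE/v² = 2·648.0/(9)² = 16.0 kg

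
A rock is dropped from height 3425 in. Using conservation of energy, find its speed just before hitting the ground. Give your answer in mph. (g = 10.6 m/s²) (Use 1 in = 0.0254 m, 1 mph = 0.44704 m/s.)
Convert to SI: h = 86.995 m
mgh = ½mv² ⇒ v = √(2gh) = √(2·10.6·86.995) = 42.9452 m/s = 96.07 mph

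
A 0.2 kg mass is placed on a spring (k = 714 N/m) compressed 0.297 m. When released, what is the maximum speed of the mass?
½kx² = ½mv² ⇒ v = x√(k/m) = (0.297)√(714/0.2) = 17.75 m/s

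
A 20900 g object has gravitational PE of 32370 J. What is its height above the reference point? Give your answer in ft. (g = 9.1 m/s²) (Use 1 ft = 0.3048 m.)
Convert to SI: m = 20.9 kg, PE = 32370.0 J
h = PE/(mg) = 32370.0/(20.9·9.1) = 170.198 m = 558.4 ft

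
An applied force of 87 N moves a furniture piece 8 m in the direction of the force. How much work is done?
W = F·d = (87)(8) = 696.0 J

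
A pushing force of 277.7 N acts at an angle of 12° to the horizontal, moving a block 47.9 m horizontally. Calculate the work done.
W = F·d·cosθ = (277.7)(47.9)cos(12°) = 13010 J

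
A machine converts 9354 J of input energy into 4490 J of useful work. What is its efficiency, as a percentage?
η = W_out/W_in = 4490/9354 = 48.0%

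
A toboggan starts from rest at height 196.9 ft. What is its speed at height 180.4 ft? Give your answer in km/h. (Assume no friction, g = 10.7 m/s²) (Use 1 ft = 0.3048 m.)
Convert to SI: h₁−h₂ = 5.0292 m
mgh₁ = mgh₂ + ½mv² ⇒ v = √(2g(h₁−h₂)) = √(2·10.7·5.0292) = 10.3742 m/s = 37.35 km/h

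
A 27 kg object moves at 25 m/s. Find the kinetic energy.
KE = ½mv² = ½(27)(25)² = 8437.5 J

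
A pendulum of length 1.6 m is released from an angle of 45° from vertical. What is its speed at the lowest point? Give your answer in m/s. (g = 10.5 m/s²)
h = L(1 − cosθ) = 1.6(1 − cos45°) = 0.468629 m
v = √(2gh) = √(2·10.5·0.468629) = 3.137 m/s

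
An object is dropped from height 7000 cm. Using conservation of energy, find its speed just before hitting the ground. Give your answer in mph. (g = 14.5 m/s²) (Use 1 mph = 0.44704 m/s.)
Convert to SI: h = 70.0 m
mgh = ½mv² ⇒ v = √(2gh) = √(2·14.5·70.0) = 45.0555 m/s = 100.8 mph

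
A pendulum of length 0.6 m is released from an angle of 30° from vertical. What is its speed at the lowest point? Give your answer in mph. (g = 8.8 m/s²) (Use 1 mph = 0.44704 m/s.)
h = L(1 − cosθ) = 0.6(1 − cos30°) = 0.0803848 m
v = √(2gh) = √(2·8.8·0.0803848) = 1.18944 m/s = 2.661 mph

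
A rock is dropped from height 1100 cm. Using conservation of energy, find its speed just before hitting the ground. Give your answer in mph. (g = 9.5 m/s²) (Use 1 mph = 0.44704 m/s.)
Convert to SI: h = 11.0 m
mgh = ½mv² ⇒ v = √(2gh) = √(2·9.5·11.0) = 14.4568 m/s = 32.34 mph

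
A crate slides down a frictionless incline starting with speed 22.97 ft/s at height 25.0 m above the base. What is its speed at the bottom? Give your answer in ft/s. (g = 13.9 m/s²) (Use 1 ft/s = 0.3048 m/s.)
Convert to SI: v₀ = 7.00126 m/s, h = 25.0 m
½mv₀² + mgh = ½mv² ⇒ v = √(v₀² + 2gh) = √(7.00126² + 2·13.9·25.0) = 27.2767 m/s = 89.49 ft/s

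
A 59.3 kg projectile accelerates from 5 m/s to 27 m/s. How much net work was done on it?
W = ΔKE = ½m(v₂² − v₁²) = ½(59.3)(27² − 5²) = 20873.6 J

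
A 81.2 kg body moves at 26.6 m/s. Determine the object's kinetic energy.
KE = ½mv² = ½(81.2)(26.6)² = 28730 J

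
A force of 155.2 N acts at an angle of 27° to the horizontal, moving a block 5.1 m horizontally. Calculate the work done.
W = F·d·cosθ = (155.2)(5.1)cos(27°) = 705.2 J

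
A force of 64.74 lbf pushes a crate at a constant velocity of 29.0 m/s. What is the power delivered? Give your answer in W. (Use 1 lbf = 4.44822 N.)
Convert to SI: F = 287.978 N, v = 29.0 m/s
P = Fv = (287.978)(29.0) = 8351 W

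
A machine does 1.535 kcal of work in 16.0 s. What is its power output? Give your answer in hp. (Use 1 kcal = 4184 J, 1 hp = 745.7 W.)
Convert to SI: W = 6422.44 J, t = 16.0 s
P = W/t = 6422.44/16.0 = 401.403 W = 0.5383 hp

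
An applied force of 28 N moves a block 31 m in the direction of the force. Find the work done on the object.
W = F·d = (28)(31) = 868.0 J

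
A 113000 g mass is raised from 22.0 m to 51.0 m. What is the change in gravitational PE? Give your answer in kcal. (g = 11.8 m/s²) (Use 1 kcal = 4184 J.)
Convert to SI: m = 113.0 kg, Δh = 29.0 m
ΔPE = mgΔh = (113.0)(11.8)(29.0) = 38668.6 J = 9.242 kcal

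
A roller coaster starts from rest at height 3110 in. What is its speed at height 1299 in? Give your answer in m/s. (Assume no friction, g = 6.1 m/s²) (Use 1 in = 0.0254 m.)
Convert to SI: h₁−h₂ = 45.9994 m
mgh₁ = mgh₂ + ½mv² ⇒ v = √(2g(h₁−h₂)) = √(2·6.1·45.9994) = 23.69 m/s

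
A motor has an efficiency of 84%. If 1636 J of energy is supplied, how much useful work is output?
W_out = η·W_in = 0.84·1636 = 1374.24 J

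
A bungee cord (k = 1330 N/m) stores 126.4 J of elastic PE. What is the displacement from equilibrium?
x = √(2·PE/k) = √(2·126.4/1330) = 0.436 m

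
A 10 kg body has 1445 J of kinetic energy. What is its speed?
v = √(2·KE/m) = √(2·1445/10) = 17.0 m/s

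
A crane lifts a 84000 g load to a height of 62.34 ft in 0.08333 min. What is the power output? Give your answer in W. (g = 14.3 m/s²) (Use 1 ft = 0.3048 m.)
Convert to SI: m = 84.0 kg, h = 19.0012 m, t = 4.9998 s
P = mgh/t = (84.0)(14.3)(19.0012)/4.9998 = 4565 W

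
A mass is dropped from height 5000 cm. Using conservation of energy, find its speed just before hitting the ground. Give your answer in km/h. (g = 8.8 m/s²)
Convert to SI: h = 50.0 m
mgh = ½mv² ⇒ v = √(2gh) = √(2·8.8·50.0) = 29.6648 m/s = 106.8 km/h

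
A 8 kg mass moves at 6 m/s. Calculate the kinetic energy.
KE = ½mv² = ½(8)(6)² = 144.0 J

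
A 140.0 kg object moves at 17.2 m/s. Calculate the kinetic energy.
KE = ½mv² = ½(140.0)(17.2)² = 20710 J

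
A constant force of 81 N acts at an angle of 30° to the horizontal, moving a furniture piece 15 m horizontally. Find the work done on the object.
W = F·d·cosθ = (81)(15)cos(30°) = 1052 J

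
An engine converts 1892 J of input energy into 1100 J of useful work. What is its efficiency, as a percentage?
η = W_out/W_in = 1100/1892 = 58.14%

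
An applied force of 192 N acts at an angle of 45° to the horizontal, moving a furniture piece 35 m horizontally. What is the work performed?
W = F·d·cosθ = (192)(35)cos(45°) = 4752 J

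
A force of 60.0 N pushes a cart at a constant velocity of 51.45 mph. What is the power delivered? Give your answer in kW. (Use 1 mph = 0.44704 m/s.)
Convert to SI: F = 60.0 N, v = 23.0002 m/s
P = Fv = (60.0)(23.0002) = 1380.01 W = 1.38 kW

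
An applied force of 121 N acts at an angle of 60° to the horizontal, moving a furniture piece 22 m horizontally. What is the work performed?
W = F·d·cosθ = (121)(22)cos(60°) = 1331 J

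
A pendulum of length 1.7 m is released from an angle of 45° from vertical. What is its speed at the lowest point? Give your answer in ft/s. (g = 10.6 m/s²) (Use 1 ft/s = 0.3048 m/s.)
h = L(1 − cosθ) = 1.7(1 − cos45°) = 0.497918 m
v = √(2gh) = √(2·10.6·0.497918) = 3.24898 m/s = 10.66 ft/s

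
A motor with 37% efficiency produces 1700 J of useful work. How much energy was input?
W_in = W_out/η = 1700/0.37 = 4595 J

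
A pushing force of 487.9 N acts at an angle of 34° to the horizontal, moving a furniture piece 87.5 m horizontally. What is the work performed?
W = F·d·cosθ = (487.9)(87.5)cos(34°) = 35390 J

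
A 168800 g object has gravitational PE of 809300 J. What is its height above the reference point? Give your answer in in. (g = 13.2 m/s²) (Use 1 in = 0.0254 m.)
Convert to SI: m = 168.8 kg, PE = 809300 J
h = PE/(mg) = 809300/(168.8·13.2) = 363.214 m = 14300 in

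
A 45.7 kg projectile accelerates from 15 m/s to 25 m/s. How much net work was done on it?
W = ΔKE = ½m(v₂² − v₁²) = ½(45.7)(25² − 15²) = 9140.0 J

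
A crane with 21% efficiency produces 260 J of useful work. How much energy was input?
W_in = W_out/η = 260/0.21 = 1238 J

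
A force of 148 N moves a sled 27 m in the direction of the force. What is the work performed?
W = F·d = (148)(27) = 3996 J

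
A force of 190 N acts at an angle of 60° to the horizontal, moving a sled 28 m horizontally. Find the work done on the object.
W = F·d·cosθ = (190)(28)cos(60°) = 2660 J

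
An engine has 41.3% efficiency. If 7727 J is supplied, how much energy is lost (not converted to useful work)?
W_lost = W_in(1 − η) = 7727·(1 − 0.413) = 4536 J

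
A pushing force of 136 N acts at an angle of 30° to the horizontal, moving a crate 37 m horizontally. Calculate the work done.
W = F·d·cosθ = (136)(37)cos(30°) = 4358 J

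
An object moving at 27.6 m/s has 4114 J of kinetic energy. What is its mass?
m = 2·KE/v² = 2·4114/(27.6)² = 10.8 kg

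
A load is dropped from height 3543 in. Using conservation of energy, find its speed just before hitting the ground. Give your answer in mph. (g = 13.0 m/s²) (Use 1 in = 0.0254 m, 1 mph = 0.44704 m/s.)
Convert to SI: h = 89.9922 m
mgh = ½mv² ⇒ v = √(2gh) = √(2·13.0·89.9922) = 48.3715 m/s = 108.2 mph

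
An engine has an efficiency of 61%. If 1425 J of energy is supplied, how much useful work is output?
W_out = η·W_in = 0.61·1425 = 869.25 J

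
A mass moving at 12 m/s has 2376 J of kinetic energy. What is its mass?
m = 2·KE/v² = 2·2376/(12)² = 33.0 kg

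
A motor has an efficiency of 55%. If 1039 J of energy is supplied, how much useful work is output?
W_out = η·W_in = 0.55·1039 = 571.45 J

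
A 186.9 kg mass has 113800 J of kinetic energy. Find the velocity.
v = √(2·KE/m) = √(2·113800/186.9) = 34.9 m/s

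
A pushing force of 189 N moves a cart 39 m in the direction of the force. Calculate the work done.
W = F·d = (189)(39) = 7371 J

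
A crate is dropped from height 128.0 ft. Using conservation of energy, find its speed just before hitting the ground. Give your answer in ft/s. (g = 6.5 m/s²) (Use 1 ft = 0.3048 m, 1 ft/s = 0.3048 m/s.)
Convert to SI: h = 39.0144 m
mgh = ½mv² ⇒ v = √(2gh) = √(2·6.5·39.0144) = 22.5208 m/s = 73.89 ft/s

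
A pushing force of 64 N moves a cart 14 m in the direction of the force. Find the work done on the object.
W = F·d = (64)(14) = 896.0 J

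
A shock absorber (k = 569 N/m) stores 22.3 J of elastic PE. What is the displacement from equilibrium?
x = √(2·PE/k) = √(2·22.3/569) = 0.28 m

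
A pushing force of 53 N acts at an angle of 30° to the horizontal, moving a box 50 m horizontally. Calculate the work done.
W = F·d·cosθ = (53)(50)cos(30°) = 2295 J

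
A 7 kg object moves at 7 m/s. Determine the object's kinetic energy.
KE = ½mv² = ½(7)(7)² = 171.5 J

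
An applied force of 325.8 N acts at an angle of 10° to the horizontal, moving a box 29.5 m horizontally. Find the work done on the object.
W = F·d·cosθ = (325.8)(29.5)cos(10°) = 9465 J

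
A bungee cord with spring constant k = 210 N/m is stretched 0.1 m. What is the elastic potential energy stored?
PE = ½kx² = ½(210)(0.1)² = 1.05 J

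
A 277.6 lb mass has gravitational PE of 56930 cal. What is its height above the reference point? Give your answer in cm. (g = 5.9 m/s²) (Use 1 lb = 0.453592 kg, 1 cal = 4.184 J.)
Convert to SI: m = 125.917 kg, PE = 238195 J
h = PE/(mg) = 238195/(125.917·5.9) = 320.624 m = 32060 cm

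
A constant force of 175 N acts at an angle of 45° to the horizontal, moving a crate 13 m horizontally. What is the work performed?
W = F·d·cosθ = (175)(13)cos(45°) = 1609 J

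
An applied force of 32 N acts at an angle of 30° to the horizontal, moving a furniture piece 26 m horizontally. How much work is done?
W = F·d·cosθ = (32)(26)cos(30°) = 720.5 J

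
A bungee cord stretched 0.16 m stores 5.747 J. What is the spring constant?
k = 2·PE/x² = 2·5.747/(0.16)² = 449.0 N/m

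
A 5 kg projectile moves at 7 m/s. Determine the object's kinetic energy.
KE = ½mv² = ½(5)(7)² = 122.5 J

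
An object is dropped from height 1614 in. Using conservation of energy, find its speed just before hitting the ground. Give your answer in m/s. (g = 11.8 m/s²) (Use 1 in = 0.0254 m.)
Convert to SI: h = 40.9956 m
mgh = ½mv² ⇒ v = √(2gh) = √(2·11.8·40.9956) = 31.1 m/s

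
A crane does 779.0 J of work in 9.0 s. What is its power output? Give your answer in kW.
P = W/t = 779.0/9.0 = 86.5556 W = 0.08656 kW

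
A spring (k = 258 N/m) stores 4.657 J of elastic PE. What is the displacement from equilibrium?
x = √(2·PE/k) = √(2·4.657/258) = 0.19 m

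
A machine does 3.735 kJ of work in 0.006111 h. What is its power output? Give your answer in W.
Convert to SI: W = 3735.0 J, t = 21.9996 s
P = W/t = 3735.0/21.9996 = 169.8 W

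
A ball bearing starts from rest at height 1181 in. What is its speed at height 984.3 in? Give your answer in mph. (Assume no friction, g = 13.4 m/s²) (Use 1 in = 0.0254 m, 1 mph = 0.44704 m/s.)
Convert to SI: h₁−h₂ = 4.99618 m
mgh₁ = mgh₂ + ½mv² ⇒ v = √(2g(h₁−h₂)) = √(2·13.4·4.99618) = 11.5714 m/s = 25.88 mph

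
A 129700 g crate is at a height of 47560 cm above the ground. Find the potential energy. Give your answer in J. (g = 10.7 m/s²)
Convert to SI: m = 129.7 kg, h = 475.6 m
PE = mgh = (129.7)(10.7)(475.6) = 660000 J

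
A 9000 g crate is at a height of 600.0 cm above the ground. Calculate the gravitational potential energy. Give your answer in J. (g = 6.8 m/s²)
Convert to SI: m = 9.0 kg, h = 6.0 m
PE = mgh = (9.0)(6.8)(6.0) = 367.2 J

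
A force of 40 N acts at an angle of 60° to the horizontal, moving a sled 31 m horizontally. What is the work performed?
W = F·d·cosθ = (40)(31)cos(60°) = 620.0 J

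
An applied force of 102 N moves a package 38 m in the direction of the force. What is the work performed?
W = F·d = (102)(38) = 3876 J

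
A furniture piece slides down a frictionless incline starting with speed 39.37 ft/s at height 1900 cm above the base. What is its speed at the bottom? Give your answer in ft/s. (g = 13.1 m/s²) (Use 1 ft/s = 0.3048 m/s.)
Convert to SI: v₀ = 12.0 m/s, h = 19.0 m
½mv₀² + mgh = ½mv² ⇒ v = √(v₀² + 2gh) = √(12.0² + 2·13.1·19.0) = 25.3338 m/s = 83.12 ft/s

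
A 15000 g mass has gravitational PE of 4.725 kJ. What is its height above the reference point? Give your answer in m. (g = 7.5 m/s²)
Convert to SI: m = 15.0 kg, PE = 4725.0 J
h = PE/(mg) = 4725.0/(15.0·7.5) = 42.0 m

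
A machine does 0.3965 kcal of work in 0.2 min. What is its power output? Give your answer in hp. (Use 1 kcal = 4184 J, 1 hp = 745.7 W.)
Convert to SI: W = 1658.96 J, t = 12.0 s
P = W/t = 1658.96/12.0 = 138.246 W = 0.1854 hp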